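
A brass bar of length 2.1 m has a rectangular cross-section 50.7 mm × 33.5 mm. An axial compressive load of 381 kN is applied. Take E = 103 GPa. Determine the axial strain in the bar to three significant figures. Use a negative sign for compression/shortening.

-0.00218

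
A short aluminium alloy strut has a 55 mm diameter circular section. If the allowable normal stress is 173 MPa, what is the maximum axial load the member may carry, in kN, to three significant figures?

411 kN

A = 2376 mm².
P_max = σ_allow · A = 173 · 2376 = 411000 N = 411 kN.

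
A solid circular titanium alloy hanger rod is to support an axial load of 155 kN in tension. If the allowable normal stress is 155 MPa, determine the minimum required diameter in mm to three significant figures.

Required area A ≥ P/σ_allow = 155000/155 = 1000 mm².
For a solid circular section, d ≥ √(4A/π) = 35.68 mm.

35.7 mm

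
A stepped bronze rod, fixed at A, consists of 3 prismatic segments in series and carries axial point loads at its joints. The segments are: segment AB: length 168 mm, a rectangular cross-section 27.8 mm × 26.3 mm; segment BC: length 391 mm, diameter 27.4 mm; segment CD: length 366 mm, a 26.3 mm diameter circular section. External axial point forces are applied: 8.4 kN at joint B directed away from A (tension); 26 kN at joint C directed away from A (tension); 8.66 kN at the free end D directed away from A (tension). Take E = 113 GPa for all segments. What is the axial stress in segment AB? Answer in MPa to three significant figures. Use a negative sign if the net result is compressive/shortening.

58.9 MPa

Internal axial forces (sectioning from the free end, tension +): N_CD = 8.66 kN, N_BC = 34.66 kN, N_AB = 43.06 kN.
A_AB = 731.1 mm².
σ_AB = N_AB/A_AB = 43060/731.1 = 58.89 MPa.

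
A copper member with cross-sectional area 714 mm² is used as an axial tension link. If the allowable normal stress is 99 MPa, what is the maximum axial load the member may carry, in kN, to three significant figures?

P_max = σ_allow · A = 99 · 714 = 70690 N = 70.69 kN.

70.7 kN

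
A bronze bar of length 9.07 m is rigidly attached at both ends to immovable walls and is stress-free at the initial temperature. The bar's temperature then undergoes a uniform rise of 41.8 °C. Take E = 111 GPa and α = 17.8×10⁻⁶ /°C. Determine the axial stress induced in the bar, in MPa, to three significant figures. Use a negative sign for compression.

-82.6 MPa

Free thermal expansion αLΔT = 17.8e-6 · 9070 · 41.8 = 6.748 mm.
The walls impose strain ε = −(6.748)/9070 = -7.4404e-04; σ = Eε = 111000 · -7.4404e-04 = -82.59 MPa.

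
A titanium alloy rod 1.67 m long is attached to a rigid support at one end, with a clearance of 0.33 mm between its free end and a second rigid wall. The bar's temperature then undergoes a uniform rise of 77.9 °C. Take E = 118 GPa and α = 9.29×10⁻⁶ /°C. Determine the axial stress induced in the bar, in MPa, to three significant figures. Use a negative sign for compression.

-62.1 MPa

Free thermal expansion αLΔT = 9.29e-6 · 1670 · 77.9 = 1.209 mm.
The walls engage after the gap closes; constrained expansion = 1.209 − 0.33 = 0.8786 mm.
The walls impose strain ε = −(0.8786)/1670 = -5.2609e-04; σ = Eε = 118000 · -5.2609e-04 = -62.08 MPa.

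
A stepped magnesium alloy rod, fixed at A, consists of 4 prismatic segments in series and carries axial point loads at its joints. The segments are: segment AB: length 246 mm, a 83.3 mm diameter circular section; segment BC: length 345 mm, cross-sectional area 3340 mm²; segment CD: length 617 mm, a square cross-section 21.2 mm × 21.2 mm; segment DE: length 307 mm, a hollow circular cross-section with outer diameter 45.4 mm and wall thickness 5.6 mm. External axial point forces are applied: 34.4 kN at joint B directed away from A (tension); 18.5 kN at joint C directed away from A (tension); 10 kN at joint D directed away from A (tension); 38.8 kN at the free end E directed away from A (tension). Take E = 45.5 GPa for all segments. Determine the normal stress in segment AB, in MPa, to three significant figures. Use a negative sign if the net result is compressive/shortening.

18.7 MPa

Internal axial forces (sectioning from the free end, tension +): N_DE = 38.8 kN, N_CD = 48.8 kN, N_BC = 67.3 kN, N_AB = 101.7 kN.
A_AB = 5450 mm².
σ_AB = N_AB/A_AB = 101700/5450 = 18.66 MPa.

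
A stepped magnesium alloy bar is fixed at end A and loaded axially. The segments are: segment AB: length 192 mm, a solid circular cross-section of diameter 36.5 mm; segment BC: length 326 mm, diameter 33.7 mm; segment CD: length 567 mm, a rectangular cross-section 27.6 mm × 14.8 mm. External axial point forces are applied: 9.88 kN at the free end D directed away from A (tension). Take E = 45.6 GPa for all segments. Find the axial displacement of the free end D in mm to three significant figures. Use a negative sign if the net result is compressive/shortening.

Internal axial forces (sectioning from the free end, tension +): N_CD = 9.88 kN, N_BC = 9.88 kN, N_AB = 9.88 kN.
A_AB = 1046 mm².
A_BC = 892 mm².
A_CD = 408.5 mm².
δ_AB = 9880·192/(1046·45600) = 0.03976 mm
δ_BC = 9880·326/(892·45600) = 0.07919 mm
δ_CD = 9880·567/(408.5·45600) = 0.3007 mm
δ = Σδ_i = 0.4197 mm.

0.420 mm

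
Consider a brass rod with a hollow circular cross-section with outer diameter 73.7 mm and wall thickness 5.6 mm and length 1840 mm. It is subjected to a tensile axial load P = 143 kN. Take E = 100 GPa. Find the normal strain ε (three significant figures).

0.00119

A = 1198 mm².
σ = N/A = 119.4 MPa; ε = σ/E = 119.4/100000 = 1.194e-03.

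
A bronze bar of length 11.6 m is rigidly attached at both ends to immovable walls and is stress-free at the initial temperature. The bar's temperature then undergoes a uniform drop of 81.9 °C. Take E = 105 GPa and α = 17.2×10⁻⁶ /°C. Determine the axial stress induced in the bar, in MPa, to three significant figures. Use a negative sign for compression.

148 MPa

Free thermal expansion αLΔT = 17.2e-6 · 11600 · -81.9 = -16.34 mm.
The walls impose strain ε = −(-16.34)/11600 = 1.4087e-03; σ = Eε = 105000 · 1.4087e-03 = 147.9 MPa.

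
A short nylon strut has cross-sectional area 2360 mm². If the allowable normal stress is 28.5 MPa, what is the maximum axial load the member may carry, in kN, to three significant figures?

P_max = σ_allow · A = 28.5 · 2360 = 67260 N = 67.26 kN.

67.3 kN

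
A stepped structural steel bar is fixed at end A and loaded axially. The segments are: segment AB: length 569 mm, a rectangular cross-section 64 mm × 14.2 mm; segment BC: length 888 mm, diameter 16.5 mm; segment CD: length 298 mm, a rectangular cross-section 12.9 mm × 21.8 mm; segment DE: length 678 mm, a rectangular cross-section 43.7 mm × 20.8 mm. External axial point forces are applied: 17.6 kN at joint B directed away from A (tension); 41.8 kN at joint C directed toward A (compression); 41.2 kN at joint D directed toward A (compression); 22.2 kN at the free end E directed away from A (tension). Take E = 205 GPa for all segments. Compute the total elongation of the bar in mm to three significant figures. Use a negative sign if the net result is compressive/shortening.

Internal axial forces (sectioning from the free end, tension +): N_DE = 22.2 kN, N_CD = -19 kN, N_BC = -60.8 kN, N_AB = -43.2 kN.
A_AB = 908.8 mm².
A_BC = 213.8 mm².
A_CD = 281.2 mm².
A_DE = 909 mm².
δ_AB = -43200·569/(908.8·205000) = -0.1319 mm
δ_BC = -60800·888/(213.8·205000) = -1.232 mm
δ_CD = -19000·298/(281.2·205000) = -0.09821 mm
δ_DE = 22200·678/(909·205000) = 0.08078 mm
δ = Σδ_i = -1.381 mm.

-1.38 mm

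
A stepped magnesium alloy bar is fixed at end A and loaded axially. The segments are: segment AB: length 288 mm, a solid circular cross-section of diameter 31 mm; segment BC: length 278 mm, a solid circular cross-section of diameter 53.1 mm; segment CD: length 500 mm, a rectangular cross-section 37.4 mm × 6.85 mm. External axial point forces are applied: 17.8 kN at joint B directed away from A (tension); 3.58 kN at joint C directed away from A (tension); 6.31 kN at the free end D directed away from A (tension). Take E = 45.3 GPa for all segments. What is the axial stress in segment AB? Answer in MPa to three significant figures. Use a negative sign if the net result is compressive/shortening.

Internal axial forces (sectioning from the free end, tension +): N_CD = 6.31 kN, N_BC = 9.89 kN, N_AB = 27.69 kN.
A_AB = 754.8 mm².
σ_AB = N_AB/A_AB = 27690/754.8 = 36.69 MPa.

36.7 MPa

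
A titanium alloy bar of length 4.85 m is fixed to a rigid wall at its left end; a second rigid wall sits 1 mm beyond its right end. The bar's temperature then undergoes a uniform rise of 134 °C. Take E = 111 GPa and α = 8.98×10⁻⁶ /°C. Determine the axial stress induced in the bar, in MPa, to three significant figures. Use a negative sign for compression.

Free thermal expansion αLΔT = 8.98e-6 · 4850 · 134 = 5.836 mm.
The walls engage after the gap closes; constrained expansion = 5.836 − 1 = 4.836 mm.
The walls impose strain ε = −(4.836)/4850 = -9.9713e-04; σ = Eε = 111000 · -9.9713e-04 = -110.7 MPa.

-111 MPa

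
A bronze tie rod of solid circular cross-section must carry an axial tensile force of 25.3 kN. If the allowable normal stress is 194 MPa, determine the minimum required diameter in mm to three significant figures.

Required area A ≥ P/σ_allow = 25300/194 = 130.4 mm².
For a solid circular section, d ≥ √(4A/π) = 12.89 mm.

12.9 mm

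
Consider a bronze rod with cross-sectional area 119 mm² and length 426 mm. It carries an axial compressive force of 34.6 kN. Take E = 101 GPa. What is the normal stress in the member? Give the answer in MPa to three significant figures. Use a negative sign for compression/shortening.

σ = N/A = -34600/119 = -290.8 MPa.

-291 MPa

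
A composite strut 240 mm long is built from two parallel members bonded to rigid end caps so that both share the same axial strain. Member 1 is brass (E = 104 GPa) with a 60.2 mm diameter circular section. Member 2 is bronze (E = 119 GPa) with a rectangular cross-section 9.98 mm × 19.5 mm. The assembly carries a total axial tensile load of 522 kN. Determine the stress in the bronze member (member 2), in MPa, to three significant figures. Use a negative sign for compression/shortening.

195 MPa

A_1 = 2846 mm².
A_2 = 194.6 mm².
Equal strain + equilibrium ⇒ each member carries load in proportion to AE: A₁E₁ = 296000000 N, A₂E₂ = 23160000 N, ΣAE = 319200000 N.
σ₂ = P·E₂/ΣAE = 522000·119000/319200000 = 194.6 MPa.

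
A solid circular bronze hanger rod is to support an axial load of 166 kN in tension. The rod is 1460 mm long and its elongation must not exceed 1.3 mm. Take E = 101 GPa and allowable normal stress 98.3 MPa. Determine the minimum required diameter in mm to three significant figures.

Required area A ≥ P/σ_allow = 166000/98.3 = 1689 mm².
For a solid circular section, d ≥ √(4A/π) = 46.37 mm.
Elongation limit: A ≥ PL/(Eδ_allow) = 166000·1460/(101000·1.3) = 1846 mm² ⇒ d ≥ 48.48 mm.
The elongation limit governs.

48.5 mm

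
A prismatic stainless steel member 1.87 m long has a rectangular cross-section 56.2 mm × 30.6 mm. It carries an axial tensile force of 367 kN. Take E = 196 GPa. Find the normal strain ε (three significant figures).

A = 1720 mm².
σ = N/A = 213.4 MPa; ε = σ/E = 213.4/196000 = 1.089e-03.

0.00109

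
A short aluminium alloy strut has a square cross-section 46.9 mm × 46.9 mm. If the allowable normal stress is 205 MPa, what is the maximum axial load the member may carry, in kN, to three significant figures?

A = 2200 mm².
P_max = σ_allow · A = 205 · 2200 = 450900 N = 450.9 kN.

451 kN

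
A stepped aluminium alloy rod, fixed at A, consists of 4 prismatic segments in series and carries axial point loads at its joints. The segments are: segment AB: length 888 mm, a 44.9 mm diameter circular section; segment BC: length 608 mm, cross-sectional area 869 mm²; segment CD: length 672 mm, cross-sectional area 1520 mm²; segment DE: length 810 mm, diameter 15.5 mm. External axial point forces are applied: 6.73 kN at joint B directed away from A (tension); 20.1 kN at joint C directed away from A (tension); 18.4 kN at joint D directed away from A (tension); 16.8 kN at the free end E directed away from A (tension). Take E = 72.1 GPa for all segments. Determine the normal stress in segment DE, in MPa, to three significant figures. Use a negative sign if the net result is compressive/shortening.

89.0 MPa

Internal axial forces (sectioning from the free end, tension +): N_DE = 16.8 kN, N_CD = 35.2 kN, N_BC = 55.3 kN, N_AB = 62.03 kN.
A_DE = 188.7 mm².
σ_DE = N_DE/A_DE = 16800/188.7 = 89.03 MPa.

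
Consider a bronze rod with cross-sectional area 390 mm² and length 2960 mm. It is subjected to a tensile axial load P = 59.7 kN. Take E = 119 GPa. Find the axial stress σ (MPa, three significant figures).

σ = N/A = 59700/390 = 153.1 MPa.

153 MPa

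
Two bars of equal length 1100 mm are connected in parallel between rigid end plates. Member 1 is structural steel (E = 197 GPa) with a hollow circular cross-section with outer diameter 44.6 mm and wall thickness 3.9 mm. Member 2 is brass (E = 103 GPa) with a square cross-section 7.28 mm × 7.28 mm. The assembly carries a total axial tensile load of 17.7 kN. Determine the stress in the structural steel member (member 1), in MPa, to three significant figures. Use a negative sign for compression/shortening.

33.6 MPa

A_1 = 498.7 mm².
A_2 = 53 mm².
Equal strain + equilibrium ⇒ each member carries load in proportion to AE: A₁E₁ = 98240000 N, A₂E₂ = 5459000 N, ΣAE = 103700000 N.
σ₁ = P·E₁/ΣAE = 17700·197000/103700000 = 33.63 MPa.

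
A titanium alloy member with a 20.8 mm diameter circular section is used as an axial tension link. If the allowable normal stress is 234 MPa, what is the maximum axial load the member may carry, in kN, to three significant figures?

79.5 kN

A = 339.8 mm².
P_max = σ_allow · A = 234 · 339.8 = 79510 N = 79.51 kN.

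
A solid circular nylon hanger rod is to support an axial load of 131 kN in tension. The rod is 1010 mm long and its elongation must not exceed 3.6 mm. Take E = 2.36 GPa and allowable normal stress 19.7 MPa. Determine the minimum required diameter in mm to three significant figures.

Required area A ≥ P/σ_allow = 131000/19.7 = 6650 mm².
For a solid circular section, d ≥ √(4A/π) = 92.01 mm.
Elongation limit: A ≥ PL/(Eδ_allow) = 131000·1010/(2360·3.6) = 15570 mm² ⇒ d ≥ 140.8 mm.
The elongation limit governs.

141 mm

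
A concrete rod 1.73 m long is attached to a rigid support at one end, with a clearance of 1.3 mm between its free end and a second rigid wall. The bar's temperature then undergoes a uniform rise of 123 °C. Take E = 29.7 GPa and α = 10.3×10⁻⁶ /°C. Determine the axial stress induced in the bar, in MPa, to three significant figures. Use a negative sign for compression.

-15.3 MPa

Free thermal expansion αLΔT = 10.3e-6 · 1730 · 123 = 2.192 mm.
The walls engage after the gap closes; constrained expansion = 2.192 − 1.3 = 0.8917 mm.
The walls impose strain ε = −(0.8917)/1730 = -5.1545e-04; σ = Eε = 29700 · -5.1545e-04 = -15.31 MPa.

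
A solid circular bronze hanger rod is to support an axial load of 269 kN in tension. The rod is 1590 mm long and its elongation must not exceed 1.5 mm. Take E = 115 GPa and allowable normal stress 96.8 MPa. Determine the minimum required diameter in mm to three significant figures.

Required area A ≥ P/σ_allow = 269000/96.8 = 2779 mm².
For a solid circular section, d ≥ √(4A/π) = 59.48 mm.
Elongation limit: A ≥ PL/(Eδ_allow) = 269000·1590/(115000·1.5) = 2479 mm² ⇒ d ≥ 56.19 mm.
The stress limit governs.

59.5 mm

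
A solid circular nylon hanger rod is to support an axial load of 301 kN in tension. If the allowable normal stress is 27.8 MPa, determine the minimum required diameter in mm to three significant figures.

Required area A ≥ P/σ_allow = 301000/27.8 = 10830 mm².
For a solid circular section, d ≥ √(4A/π) = 117.4 mm.

117 mm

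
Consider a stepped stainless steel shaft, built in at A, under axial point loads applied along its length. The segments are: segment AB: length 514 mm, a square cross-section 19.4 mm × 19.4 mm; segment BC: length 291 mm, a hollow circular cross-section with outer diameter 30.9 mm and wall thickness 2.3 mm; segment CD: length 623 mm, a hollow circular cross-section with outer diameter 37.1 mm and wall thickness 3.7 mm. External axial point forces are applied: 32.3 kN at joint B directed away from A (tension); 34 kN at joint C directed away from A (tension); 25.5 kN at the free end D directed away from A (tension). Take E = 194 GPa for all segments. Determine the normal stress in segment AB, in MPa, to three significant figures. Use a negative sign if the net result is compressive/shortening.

Internal axial forces (sectioning from the free end, tension +): N_CD = 25.5 kN, N_BC = 59.5 kN, N_AB = 91.8 kN.
A_AB = 376.4 mm².
σ_AB = N_AB/A_AB = 91800/376.4 = 243.9 MPa.

244 MPa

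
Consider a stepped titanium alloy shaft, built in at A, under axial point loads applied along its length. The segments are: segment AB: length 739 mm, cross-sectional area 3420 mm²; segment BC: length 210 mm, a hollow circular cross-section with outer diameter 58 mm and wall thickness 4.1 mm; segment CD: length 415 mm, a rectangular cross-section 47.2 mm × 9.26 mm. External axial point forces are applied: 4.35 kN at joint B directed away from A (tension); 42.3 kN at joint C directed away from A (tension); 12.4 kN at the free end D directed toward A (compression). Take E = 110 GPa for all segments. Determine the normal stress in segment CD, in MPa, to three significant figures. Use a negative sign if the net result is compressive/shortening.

Internal axial forces (sectioning from the free end, tension +): N_CD = -12.4 kN, N_BC = 29.9 kN, N_AB = 34.25 kN.
A_CD = 437.1 mm².
σ_CD = N_CD/A_CD = -12400/437.1 = -28.37 MPa.

-28.4 MPa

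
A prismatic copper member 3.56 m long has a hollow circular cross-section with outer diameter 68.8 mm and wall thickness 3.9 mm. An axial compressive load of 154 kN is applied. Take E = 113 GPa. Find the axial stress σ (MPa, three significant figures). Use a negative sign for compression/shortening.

-194 MPa

A = 795.2 mm².
σ = N/A = -154000/795.2 = -193.7 MPa.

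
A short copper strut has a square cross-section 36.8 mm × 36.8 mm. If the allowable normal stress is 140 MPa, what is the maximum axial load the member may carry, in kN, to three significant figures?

190 kN

A = 1354 mm².
P_max = σ_allow · A = 140 · 1354 = 189600 N = 189.6 kN.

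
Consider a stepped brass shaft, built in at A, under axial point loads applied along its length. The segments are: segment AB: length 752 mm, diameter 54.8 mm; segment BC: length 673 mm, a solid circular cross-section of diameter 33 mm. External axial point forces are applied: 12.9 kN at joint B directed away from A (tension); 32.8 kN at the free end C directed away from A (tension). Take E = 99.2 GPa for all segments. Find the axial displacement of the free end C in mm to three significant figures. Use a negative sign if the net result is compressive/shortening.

Internal axial forces (sectioning from the free end, tension +): N_BC = 32.8 kN, N_AB = 45.7 kN.
A_AB = 2359 mm².
A_BC = 855.3 mm².
δ_AB = 45700·752/(2359·99200) = 0.1469 mm
δ_BC = 32800·673/(855.3·99200) = 0.2602 mm
δ = Σδ_i = 0.4071 mm.

0.407 mm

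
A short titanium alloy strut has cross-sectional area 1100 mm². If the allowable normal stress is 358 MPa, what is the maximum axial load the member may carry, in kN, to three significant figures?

P_max = σ_allow · A = 358 · 1100 = 393800 N = 393.8 kN.

394 kN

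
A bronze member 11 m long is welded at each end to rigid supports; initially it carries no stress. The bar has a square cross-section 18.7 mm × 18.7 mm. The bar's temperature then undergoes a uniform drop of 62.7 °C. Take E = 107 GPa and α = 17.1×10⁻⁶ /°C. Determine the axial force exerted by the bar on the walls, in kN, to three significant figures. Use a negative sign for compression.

40.1 kN

Free thermal expansion αLΔT = 17.1e-6 · 11000 · -62.7 = -11.79 mm.
The walls impose strain ε = −(-11.79)/11000 = 1.0722e-03; σ = Eε = 107000 · 1.0722e-03 = 114.7 MPa.
Wall reaction R = σ·A = 114.7·349.7 = 40120 N = 40.12 kN.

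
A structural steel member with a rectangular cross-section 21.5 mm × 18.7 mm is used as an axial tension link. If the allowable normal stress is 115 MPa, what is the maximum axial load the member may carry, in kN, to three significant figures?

46.2 kN

A = 402.1 mm².
P_max = σ_allow · A = 115 · 402.1 = 46240 N = 46.24 kN.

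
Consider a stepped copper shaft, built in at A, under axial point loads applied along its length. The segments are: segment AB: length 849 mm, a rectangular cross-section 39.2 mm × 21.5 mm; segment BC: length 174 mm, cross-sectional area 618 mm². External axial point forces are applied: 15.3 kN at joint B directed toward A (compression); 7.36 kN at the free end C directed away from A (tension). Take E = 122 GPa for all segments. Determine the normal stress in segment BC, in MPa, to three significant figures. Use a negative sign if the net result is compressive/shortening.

Internal axial forces (sectioning from the free end, tension +): N_BC = 7.36 kN, N_AB = -7.94 kN.
σ_BC = N_BC/A_BC = 7360/618 = 11.91 MPa.

11.9 MPa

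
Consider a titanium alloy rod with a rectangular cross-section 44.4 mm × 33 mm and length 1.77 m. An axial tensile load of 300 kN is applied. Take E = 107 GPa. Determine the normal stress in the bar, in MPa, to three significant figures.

205 MPa

A = 1465 mm².
σ = N/A = 300000/1465 = 204.8 MPa.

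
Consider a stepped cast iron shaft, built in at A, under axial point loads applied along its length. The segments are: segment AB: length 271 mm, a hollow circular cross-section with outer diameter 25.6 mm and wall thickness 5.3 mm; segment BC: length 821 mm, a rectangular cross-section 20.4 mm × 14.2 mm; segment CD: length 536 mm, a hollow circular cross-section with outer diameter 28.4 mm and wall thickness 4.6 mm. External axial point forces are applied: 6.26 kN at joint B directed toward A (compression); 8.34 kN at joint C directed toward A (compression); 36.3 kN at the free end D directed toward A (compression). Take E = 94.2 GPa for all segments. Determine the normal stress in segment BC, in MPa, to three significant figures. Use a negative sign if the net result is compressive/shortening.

-154 MPa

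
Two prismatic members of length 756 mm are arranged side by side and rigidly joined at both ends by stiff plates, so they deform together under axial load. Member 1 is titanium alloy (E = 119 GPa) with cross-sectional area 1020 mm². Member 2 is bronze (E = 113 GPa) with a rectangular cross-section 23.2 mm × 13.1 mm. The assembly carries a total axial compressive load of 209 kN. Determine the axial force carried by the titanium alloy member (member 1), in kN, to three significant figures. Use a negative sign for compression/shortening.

A_2 = 303.9 mm².
Equal strain + equilibrium ⇒ each member carries load in proportion to AE: A₁E₁ = 121400000 N, A₂E₂ = 34340000 N, ΣAE = 155700000 N.
F₁ = P·A₁E₁/ΣAE = -209000·121400000/155700000 = -162900 N.

-163 kN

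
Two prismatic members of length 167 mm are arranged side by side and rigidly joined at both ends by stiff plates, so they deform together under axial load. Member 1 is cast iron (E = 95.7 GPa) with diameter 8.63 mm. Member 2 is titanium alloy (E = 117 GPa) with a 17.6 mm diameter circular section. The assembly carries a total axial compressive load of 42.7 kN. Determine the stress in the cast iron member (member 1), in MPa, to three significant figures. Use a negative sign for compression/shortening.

A_1 = 58.49 mm².
A_2 = 243.3 mm².
Equal strain + equilibrium ⇒ each member carries load in proportion to AE: A₁E₁ = 5598000 N, A₂E₂ = 28460000 N, ΣAE = 34060000 N.
σ₁ = P·E₁/ΣAE = -42700·95700/34060000 = -120 MPa.

-120 MPa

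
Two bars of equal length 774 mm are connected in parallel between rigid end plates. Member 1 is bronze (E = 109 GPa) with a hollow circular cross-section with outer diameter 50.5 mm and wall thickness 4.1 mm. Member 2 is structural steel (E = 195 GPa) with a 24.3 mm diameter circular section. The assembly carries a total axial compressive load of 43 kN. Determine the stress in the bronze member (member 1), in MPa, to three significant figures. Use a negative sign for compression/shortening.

A_1 = 597.7 mm².
A_2 = 463.8 mm².
Equal strain + equilibrium ⇒ each member carries load in proportion to AE: A₁E₁ = 65140000 N, A₂E₂ = 90440000 N, ΣAE = 155600000 N.
σ₁ = P·E₁/ΣAE = -43000·109000/155600000 = -30.13 MPa.

-30.1 MPa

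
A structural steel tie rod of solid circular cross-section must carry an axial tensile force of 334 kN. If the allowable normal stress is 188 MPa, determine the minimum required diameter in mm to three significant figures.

Required area A ≥ P/σ_allow = 334000/188 = 1777 mm².
For a solid circular section, d ≥ √(4A/π) = 47.56 mm.

47.6 mm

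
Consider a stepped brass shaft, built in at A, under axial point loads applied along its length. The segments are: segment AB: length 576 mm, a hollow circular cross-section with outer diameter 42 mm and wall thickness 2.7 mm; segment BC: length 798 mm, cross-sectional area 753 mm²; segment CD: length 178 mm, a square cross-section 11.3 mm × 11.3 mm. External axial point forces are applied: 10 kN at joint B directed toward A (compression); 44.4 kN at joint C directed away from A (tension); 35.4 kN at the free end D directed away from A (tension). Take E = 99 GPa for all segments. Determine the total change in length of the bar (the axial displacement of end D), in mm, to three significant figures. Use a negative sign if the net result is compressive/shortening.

Internal axial forces (sectioning from the free end, tension +): N_CD = 35.4 kN, N_BC = 79.8 kN, N_AB = 69.8 kN.
A_AB = 333.4 mm².
A_CD = 127.7 mm².
δ_AB = 69800·576/(333.4·99000) = 1.218 mm
δ_BC = 79800·798/(753·99000) = 0.8542 mm
δ_CD = 35400·178/(127.7·99000) = 0.4985 mm
δ = Σδ_i = 2.571 mm.

2.57 mm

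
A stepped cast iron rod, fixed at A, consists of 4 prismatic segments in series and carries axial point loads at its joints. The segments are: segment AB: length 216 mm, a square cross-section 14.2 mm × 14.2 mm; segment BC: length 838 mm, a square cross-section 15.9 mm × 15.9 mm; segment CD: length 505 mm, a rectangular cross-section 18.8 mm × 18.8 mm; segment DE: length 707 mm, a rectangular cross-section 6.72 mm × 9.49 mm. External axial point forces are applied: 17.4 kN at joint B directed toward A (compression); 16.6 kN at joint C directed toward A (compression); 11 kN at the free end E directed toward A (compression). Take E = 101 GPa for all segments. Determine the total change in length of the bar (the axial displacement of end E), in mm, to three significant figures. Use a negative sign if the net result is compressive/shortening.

Internal axial forces (sectioning from the free end, tension +): N_DE = -11 kN, N_CD = -11 kN, N_BC = -27.6 kN, N_AB = -45 kN.
A_AB = 201.6 mm².
A_BC = 252.8 mm².
A_CD = 353.4 mm².
A_DE = 63.77 mm².
δ_AB = -45000·216/(201.6·101000) = -0.4773 mm
δ_BC = -27600·838/(252.8·101000) = -0.9058 mm
δ_CD = -11000·505/(353.4·101000) = -0.1556 mm
δ_DE = -11000·707/(63.77·101000) = -1.207 mm
δ = Σδ_i = -2.746 mm.

-2.75 mm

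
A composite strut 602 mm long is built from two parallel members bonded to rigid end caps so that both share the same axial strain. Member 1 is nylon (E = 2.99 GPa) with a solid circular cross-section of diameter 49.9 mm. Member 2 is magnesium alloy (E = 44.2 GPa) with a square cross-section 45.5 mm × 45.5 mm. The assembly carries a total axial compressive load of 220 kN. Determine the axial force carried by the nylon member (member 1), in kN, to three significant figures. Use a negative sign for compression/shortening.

-13.2 kN

A_1 = 1956 mm².
A_2 = 2070 mm².
Equal strain + equilibrium ⇒ each member carries load in proportion to AE: A₁E₁ = 5847000 N, A₂E₂ = 91510000 N, ΣAE = 97350000 N.
F₁ = P·A₁E₁/ΣAE = -220000·5847000/97350000 = -13210 N.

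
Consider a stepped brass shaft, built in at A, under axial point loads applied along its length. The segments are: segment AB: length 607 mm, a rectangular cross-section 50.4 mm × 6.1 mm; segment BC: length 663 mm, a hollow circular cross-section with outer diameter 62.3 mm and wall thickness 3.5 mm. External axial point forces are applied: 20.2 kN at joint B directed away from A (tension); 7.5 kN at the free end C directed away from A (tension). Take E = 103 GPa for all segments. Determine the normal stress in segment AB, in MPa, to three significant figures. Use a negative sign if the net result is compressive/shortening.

Internal axial forces (sectioning from the free end, tension +): N_BC = 7.5 kN, N_AB = 27.7 kN.
A_AB = 307.4 mm².
σ_AB = N_AB/A_AB = 27700/307.4 = 90.1 MPa.

90.1 MPa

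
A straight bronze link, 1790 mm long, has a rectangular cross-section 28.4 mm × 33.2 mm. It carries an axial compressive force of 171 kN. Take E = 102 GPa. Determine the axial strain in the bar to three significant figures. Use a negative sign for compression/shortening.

-0.00178

A = 942.9 mm².
σ = N/A = -181.4 MPa; ε = σ/E = -181.4/102000 = -1.778e-03.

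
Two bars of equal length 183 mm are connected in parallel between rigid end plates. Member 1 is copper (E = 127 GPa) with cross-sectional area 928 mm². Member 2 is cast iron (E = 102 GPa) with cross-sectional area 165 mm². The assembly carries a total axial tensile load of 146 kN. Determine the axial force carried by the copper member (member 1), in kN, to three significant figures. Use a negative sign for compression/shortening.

128 kN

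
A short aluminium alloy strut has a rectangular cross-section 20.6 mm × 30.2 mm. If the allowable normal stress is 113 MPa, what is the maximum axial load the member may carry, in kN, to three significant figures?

A = 622.1 mm².
P_max = σ_allow · A = 113 · 622.1 = 70300 N = 70.3 kN.

70.3 kN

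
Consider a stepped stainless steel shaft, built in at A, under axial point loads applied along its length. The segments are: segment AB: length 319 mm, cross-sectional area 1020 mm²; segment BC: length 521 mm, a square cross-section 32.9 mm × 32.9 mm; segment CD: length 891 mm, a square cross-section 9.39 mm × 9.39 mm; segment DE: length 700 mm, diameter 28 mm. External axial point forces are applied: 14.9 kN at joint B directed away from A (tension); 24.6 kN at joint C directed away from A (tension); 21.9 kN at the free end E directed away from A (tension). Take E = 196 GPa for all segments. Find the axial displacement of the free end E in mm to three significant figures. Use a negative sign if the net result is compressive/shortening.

1.47 mm

Internal axial forces (sectioning from the free end, tension +): N_DE = 21.9 kN, N_CD = 21.9 kN, N_BC = 46.5 kN, N_AB = 61.4 kN.
A_BC = 1082 mm².
A_CD = 88.17 mm².
A_DE = 615.8 mm².
δ_AB = 61400·319/(1020·196000) = 0.09797 mm
δ_BC = 46500·521/(1082·196000) = 0.1142 mm
δ_CD = 21900·891/(88.17·196000) = 1.129 mm
δ_DE = 21900·700/(615.8·196000) = 0.127 mm
δ = Σδ_i = 1.468 mm.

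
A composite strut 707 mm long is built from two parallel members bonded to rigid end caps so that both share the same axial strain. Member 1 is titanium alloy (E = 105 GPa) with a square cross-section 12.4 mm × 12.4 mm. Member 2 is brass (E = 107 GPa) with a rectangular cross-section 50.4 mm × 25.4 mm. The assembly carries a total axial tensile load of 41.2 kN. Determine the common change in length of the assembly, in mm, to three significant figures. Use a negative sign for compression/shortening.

0.190 mm

A_1 = 153.8 mm².
A_2 = 1280 mm².
Equal strain + equilibrium ⇒ each member carries load in proportion to AE: A₁E₁ = 16140000 N, A₂E₂ = 137000000 N, ΣAE = 153100000 N.
δ = PL/ΣAE = 41200·707/153100000 = 0.1902 mm.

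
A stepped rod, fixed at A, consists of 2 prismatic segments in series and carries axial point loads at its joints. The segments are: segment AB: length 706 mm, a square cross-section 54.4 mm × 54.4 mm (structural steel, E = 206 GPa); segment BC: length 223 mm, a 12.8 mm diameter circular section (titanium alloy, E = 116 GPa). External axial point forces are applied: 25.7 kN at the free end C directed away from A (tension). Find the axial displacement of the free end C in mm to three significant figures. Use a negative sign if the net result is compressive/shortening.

Internal axial forces (sectioning from the free end, tension +): N_BC = 25.7 kN, N_AB = 25.7 kN.
A_AB = 2959 mm².
A_BC = 128.7 mm².
δ_AB = 25700·706/(2959·206000) = 0.02976 mm
δ_BC = 25700·223/(128.7·116000) = 0.3839 mm
δ = Σδ_i = 0.4137 mm.

0.414 mm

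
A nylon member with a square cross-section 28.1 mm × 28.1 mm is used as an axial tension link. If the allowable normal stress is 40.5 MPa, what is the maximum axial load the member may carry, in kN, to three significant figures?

A = 789.6 mm².
P_max = σ_allow · A = 40.5 · 789.6 = 31980 N = 31.98 kN.

32.0 kN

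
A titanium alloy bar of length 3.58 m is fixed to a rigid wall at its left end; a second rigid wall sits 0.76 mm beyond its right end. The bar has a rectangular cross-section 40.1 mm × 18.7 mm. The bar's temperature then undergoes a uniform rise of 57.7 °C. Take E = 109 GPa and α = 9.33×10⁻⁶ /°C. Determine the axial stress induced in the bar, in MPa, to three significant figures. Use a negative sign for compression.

Free thermal expansion αLΔT = 9.33e-6 · 3580 · 57.7 = 1.927 mm.
The walls engage after the gap closes; constrained expansion = 1.927 − 0.76 = 1.167 mm.
The walls impose strain ε = −(1.167)/3580 = -3.2605e-04; σ = Eε = 109000 · -3.2605e-04 = -35.54 MPa.

-35.5 MPa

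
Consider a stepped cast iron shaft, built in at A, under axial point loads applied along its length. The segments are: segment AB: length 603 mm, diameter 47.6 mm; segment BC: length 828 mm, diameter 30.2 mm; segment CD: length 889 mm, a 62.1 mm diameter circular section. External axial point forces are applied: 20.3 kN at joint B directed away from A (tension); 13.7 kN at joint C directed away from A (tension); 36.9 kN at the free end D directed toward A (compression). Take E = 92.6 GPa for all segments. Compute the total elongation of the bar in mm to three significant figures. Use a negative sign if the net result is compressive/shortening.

-0.417 mm

Internal axial forces (sectioning from the free end, tension +): N_CD = -36.9 kN, N_BC = -23.2 kN, N_AB = -2.9 kN.
A_AB = 1780 mm².
A_BC = 716.3 mm².
A_CD = 3029 mm².
δ_AB = -2900·603/(1780·92600) = -0.01061 mm
δ_BC = -23200·828/(716.3·92600) = -0.2896 mm
δ_CD = -36900·889/(3029·92600) = -0.117 mm
δ = Σδ_i = -0.4172 mm.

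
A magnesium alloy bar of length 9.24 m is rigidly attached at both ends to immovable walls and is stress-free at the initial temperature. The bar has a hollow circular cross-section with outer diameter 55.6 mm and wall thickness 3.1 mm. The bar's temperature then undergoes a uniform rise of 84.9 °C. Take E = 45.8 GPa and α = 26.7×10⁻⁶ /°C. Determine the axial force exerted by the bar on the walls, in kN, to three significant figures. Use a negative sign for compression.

Free thermal expansion αLΔT = 26.7e-6 · 9240 · 84.9 = 20.95 mm.
The walls impose strain ε = −(20.95)/9240 = -2.2668e-03; σ = Eε = 45800 · -2.2668e-03 = -103.8 MPa.
Wall reaction R = σ·A = -103.8·511.3 = -53080 N = -53.08 kN.

-53.1 kN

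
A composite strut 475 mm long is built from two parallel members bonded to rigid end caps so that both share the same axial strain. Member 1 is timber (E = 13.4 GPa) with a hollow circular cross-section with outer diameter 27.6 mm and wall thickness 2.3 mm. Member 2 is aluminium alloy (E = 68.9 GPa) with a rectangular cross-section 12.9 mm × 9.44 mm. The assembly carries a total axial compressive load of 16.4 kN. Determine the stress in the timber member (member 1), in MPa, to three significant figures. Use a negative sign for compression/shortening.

A_1 = 182.8 mm².
A_2 = 121.8 mm².
Equal strain + equilibrium ⇒ each member carries load in proportion to AE: A₁E₁ = 2450000 N, A₂E₂ = 8390000 N, ΣAE = 10840000 N.
σ₁ = P·E₁/ΣAE = -16400·13400/10840000 = -20.27 MPa.

-20.3 MPa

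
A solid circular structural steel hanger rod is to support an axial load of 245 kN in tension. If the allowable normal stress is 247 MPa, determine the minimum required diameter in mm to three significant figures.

Required area A ≥ P/σ_allow = 245000/247 = 991.9 mm².
For a solid circular section, d ≥ √(4A/π) = 35.54 mm.

35.5 mm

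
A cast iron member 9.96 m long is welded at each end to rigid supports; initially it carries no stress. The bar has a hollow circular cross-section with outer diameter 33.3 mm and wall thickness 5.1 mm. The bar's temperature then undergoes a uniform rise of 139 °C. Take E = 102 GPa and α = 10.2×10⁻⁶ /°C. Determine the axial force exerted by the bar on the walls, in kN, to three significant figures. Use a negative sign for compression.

-65.3 kN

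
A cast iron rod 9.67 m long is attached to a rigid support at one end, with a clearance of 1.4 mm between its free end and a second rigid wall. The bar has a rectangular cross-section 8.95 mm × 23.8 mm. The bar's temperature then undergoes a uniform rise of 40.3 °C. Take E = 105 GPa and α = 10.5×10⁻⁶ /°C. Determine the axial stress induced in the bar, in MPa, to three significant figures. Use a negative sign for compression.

-29.2 MPa

Free thermal expansion αLΔT = 10.5e-6 · 9670 · 40.3 = 4.092 mm.
The walls engage after the gap closes; constrained expansion = 4.092 − 1.4 = 2.692 mm.
The walls impose strain ε = −(2.692)/9670 = -2.7837e-04; σ = Eε = 105000 · -2.7837e-04 = -29.23 MPa.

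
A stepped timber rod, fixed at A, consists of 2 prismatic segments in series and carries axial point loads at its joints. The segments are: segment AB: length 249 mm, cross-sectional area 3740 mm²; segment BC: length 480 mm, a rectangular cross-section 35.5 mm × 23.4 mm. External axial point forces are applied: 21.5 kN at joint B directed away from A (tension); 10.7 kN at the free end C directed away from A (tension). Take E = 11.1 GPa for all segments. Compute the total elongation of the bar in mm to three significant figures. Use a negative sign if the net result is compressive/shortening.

Internal axial forces (sectioning from the free end, tension +): N_BC = 10.7 kN, N_AB = 32.2 kN.
A_BC = 830.7 mm².
δ_AB = 32200·249/(3740·11100) = 0.1931 mm
δ_BC = 10700·480/(830.7·11100) = 0.557 mm
δ = Σδ_i = 0.7501 mm.

0.750 mm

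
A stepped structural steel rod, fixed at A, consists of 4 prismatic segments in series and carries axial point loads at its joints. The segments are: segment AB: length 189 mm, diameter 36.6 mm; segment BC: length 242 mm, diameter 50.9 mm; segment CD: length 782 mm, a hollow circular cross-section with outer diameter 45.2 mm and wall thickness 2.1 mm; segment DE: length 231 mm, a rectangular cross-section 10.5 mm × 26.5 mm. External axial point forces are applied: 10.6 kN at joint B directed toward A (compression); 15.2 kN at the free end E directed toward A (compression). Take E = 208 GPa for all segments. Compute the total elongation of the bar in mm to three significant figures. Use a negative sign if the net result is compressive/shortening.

-0.293 mm

Internal axial forces (sectioning from the free end, tension +): N_DE = -15.2 kN, N_CD = -15.2 kN, N_BC = -15.2 kN, N_AB = -25.8 kN.
A_AB = 1052 mm².
A_BC = 2035 mm².
A_CD = 284.3 mm².
A_DE = 278.2 mm².
δ_AB = -25800·189/(1052·208000) = -0.02228 mm
δ_BC = -15200·242/(2035·208000) = -0.008691 mm
δ_CD = -15200·782/(284.3·208000) = -0.201 mm
δ_DE = -15200·231/(278.2·208000) = -0.06067 mm
δ = Σδ_i = -0.2926 mm.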